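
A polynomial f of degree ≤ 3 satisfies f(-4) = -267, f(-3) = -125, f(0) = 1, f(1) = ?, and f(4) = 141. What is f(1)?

3

The 4 known points determine the degree-3 polynomial uniquely.
Write f(s) = as^3 + bs^2 + cs + d. Substituting each data point gives a linear system:
  -64a + 16b - 4c + d = -267
  -27a + 9b - 3c + d = -125
  d = 1
  64a + 16b + 4c + d = 141
Solving the system yields a = 3, b = -4, c = 3, d = 1.
So f(s) = 3s^3 - 4s^2 + 3s + 1.
Then f(1) = 3.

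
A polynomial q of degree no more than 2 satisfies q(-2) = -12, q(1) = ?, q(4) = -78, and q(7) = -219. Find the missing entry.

The 3 known points determine the degree-2 polynomial uniquely.
Write q(t) = at^2 + bt + c. Substituting each data point gives a linear system:
  4a - 2b + c = -12
  16a + 4b + c = -78
  49a + 7b + c = -219
Solving the system yields a = -4, b = -3, c = -2.
So q(t) = -4t^2 - 3t - 2.
Then q(1) = -9.

-9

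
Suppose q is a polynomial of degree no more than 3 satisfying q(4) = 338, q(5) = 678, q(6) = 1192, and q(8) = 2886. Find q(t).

Using the Lagrange interpolation formula with nodes 4, 5, 6, 8:
  L_0(t) = (t - 5)(t - 6)(t - 8) / -8
  L_1(t) = (t - 4)(t - 6)(t - 8) / 3
  L_2(t) = (t - 4)(t - 5)(t - 8) / -4
  L_3(t) = (t - 4)(t - 5)(t - 6) / 24
Then q(t) = 338·L_0(t) + 678·L_1(t) + 1192·L_2(t) + 2886·L_3(t).
Expanding and collecting terms gives q(t) = 6t^3 - 3t^2 + t - 2.
Check: q(4) = 338. ✓

q(t) = 6t^3 - 3t^2 + t - 2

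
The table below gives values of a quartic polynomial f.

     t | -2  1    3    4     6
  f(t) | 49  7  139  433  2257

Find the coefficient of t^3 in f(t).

-2

Write f(t) = at^4 + bt^3 + ct^2 + dt + e. Substituting each data point gives a linear system:
  16a - 8b + 4c - 2d + e = 49
  a + b + c + d + e = 7
  81a + 27b + 9c + 3d + e = 139
  256a + 64b + 16c + 4d + e = 433
  1296a + 216b + 36c + 6d + e = 2257
Solving the system yields a = 2, b = -2, c = 2, d = 4, e = 1.
So f(t) = 2t^4 - 2t^3 + 2t^2 + 4t + 1.
The coefficient of t^3 is -2.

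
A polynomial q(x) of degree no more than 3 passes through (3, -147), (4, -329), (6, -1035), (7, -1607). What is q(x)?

Write q(x) = ax^3 + bx^2 + cx + d. Substituting each data point gives a linear system:
  27a + 9b + 3c + d = -147
  64a + 16b + 4c + d = -329
  216a + 36b + 6c + d = -1035
  343a + 49b + 7c + d = -1607
Solving the system yields a = -4, b = -5, c = 1, d = 3.
So q(x) = -4x³ - 5x² + x + 3.
Check: q(4) = -329. ✓

q(x) = -4x^3 - 5x^2 + x + 3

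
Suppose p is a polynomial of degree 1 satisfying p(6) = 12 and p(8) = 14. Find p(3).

9

Using the Lagrange interpolation formula with nodes 6, 8:
  L_0(x) = (x - 8) / -2
  L_1(x) = (x - 6) / 2
Then p(x) = 12·L_0(x) + 14·L_1(x).
Expanding and collecting terms gives p(x) = x + 6.
Evaluating at x = 3: p(3) = 9.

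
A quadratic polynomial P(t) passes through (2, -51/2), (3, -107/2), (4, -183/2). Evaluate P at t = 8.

Using the Lagrange interpolation formula with nodes 2, 3, 4:
  L_0(t) = (t - 3)(t - 4) / 2
  L_1(t) = (t - 2)(t - 4) / -1
  L_2(t) = (t - 2)(t - 3) / 2
Then P(t) = -51/2·L_0(t) - 107/2·L_1(t) - 183/2·L_2(t).
Expanding and collecting terms gives P(t) = -5t² - 3t + 1/2.
Evaluating at t = 8: P(8) = -687/2.

-687/2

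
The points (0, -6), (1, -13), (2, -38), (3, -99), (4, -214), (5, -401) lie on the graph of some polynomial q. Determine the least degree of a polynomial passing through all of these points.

Forward differences of the values at x = 0, 1, 2, 3, 4, 5:
  q  : -6  -13  -38  -99  -214  -401
  Δ  : -7  -25  -61  -115  -187
  Δ^2: -18  -36  -54  -72
  Δ^3: -18  -18  -18
  Δ^4: 0  0
  Δ^5: 0
The third differences are constant (-18) and nonzero, while all higher differences vanish, so the minimal degree is 3.

3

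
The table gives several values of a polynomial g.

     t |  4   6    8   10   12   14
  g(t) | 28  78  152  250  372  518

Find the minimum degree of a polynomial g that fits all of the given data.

Forward differences of the values at t = 4, 6, 8, 10, 12, 14:
  g  : 28  78  152  250  372  518
  Δ  : 50  74  98  122  146
  Δ^2: 24  24  24  24
  Δ^3: 0  0  0
  Δ^4: 0  0
  Δ^5: 0
The second differences are constant (24) and nonzero, while all higher differences vanish, so the minimal degree is 2.

2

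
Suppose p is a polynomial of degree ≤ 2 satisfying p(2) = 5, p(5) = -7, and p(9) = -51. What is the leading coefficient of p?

Write p(n) = an^2 + bn + c. Substituting each data point gives a linear system:
  4a + 2b + c = 5
  25a + 5b + c = -7
  81a + 9b + c = -51
Solving the system yields a = -1, b = 3, c = 3.
So p(n) = -n^2 + 3n + 3.
The leading coefficient is -1.

-1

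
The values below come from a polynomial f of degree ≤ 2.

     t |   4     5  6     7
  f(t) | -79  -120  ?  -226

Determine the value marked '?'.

The 3 known points determine the degree-2 polynomial uniquely.
Write f(t) = at^2 + bt + c. Substituting each data point gives a linear system:
  16a + 4b + c = -79
  25a + 5b + c = -120
  49a + 7b + c = -226
Solving the system yields a = -4, b = -5, c = 5.
So f(t) = -4t² - 5t + 5.
Then f(6) = -169.

-169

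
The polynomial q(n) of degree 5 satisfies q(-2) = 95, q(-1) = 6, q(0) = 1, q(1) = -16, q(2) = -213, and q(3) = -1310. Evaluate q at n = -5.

Forward differences of the values at n = -2, -1, 0, 1, 2, 3:
  q  : 95  6  1  -16  -213  -1310
  Δ  : -89  -5  -17  -197  -1097
  Δ^2: 84  -12  -180  -900
  Δ^3: -96  -168  -720
  Δ^4: -72  -552
  Δ^5: -480
The fifth differences are constant, confirming degree 5.
Interpolating (Newton forward form) and evaluating at n = -5 gives q(-5) = 10826.

10826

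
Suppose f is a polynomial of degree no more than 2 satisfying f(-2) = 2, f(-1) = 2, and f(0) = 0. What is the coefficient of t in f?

-3

Write f(t) = at^2 + bt + c. Substituting each data point gives a linear system:
  4a - 2b + c = 2
  a - b + c = 2
  c = 0
Solving the system yields a = -1, b = -3, c = 0.
So f(t) = -t^2 - 3t.
The coefficient of t is -3.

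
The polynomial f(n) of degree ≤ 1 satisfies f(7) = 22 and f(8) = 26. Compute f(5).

14

Write f(n) = an + b. Substituting each data point gives a linear system:
  7a + b = 22
  8a + b = 26
Solving the system yields a = 4, b = -6.
So f(n) = 4n - 6.
Then f(5) = 14.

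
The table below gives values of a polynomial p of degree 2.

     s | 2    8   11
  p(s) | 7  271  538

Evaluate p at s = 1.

Using the Lagrange interpolation formula with nodes 2, 8, 11:
  L_0(s) = (s - 8)(s - 11) / 54
  L_1(s) = (s - 2)(s - 11) / -18
  L_2(s) = (s - 2)(s - 8) / 27
Then p(s) = 7·L_0(s) + 271·L_1(s) + 538·L_2(s).
Expanding and collecting terms gives p(s) = 5s^2 - 6s - 1.
Evaluating at s = 1: p(1) = -2.

-2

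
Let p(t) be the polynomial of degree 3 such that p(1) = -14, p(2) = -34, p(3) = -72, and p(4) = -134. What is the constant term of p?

Write p(t) = at^3 + bt^2 + ct + d. Substituting each data point gives a linear system:
  a + b + c + d = -14
  8a + 4b + 2c + d = -34
  27a + 9b + 3c + d = -72
  64a + 16b + 4c + d = -134
Solving the system yields a = -1, b = -3, c = -4, d = -6.
So p(t) = -t³ - 3t² - 4t - 6.
The constant term is -6.

-6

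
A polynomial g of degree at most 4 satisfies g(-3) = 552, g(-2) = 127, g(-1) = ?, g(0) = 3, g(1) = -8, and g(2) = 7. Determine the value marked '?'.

16

On equispaced nodes a degree-4 polynomial has vanishing fifth forward difference, so
  - g(-3) + 5·g(-2) - 10·g(-1) + 10·g(0) - 5·g(1) + g(2) = 0.
Substituting the known values and solving for g(-1):
  -10·g(-1) = -160
  g(-1) = 16.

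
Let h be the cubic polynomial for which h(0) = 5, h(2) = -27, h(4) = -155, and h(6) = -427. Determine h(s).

Write h(s) = as^3 + bs^2 + cs + d. Substituting each data point gives a linear system:
  d = 5
  8a + 4b + 2c + d = -27
  64a + 16b + 4c + d = -155
  216a + 36b + 6c + d = -427
Solving the system yields a = -1, b = -6, c = 0, d = 5.
So h(s) = -s³ - 6s² + 5.
Check: h(4) = -155. ✓

h(s) = -s^3 - 6s^2 + 5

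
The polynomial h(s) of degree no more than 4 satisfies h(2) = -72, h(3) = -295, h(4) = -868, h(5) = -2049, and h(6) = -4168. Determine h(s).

h(s) = -3s^4 - s^3 - s^2 - 4s - 4

Write h(s) = as^4 + bs^3 + cs^2 + ds + e. Substituting each data point gives a linear system:
  16a + 8b + 4c + 2d + e = -72
  81a + 27b + 9c + 3d + e = -295
  256a + 64b + 16c + 4d + e = -868
  625a + 125b + 25c + 5d + e = -2049
  1296a + 216b + 36c + 6d + e = -4168
Solving the system yields a = -3, b = -1, c = -1, d = -4, e = -4.
So h(s) = -3s^4 - s^3 - s^2 - 4s - 4.
Check: h(3) = -295. ✓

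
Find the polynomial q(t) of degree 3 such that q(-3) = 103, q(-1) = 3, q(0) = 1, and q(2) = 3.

q(t) = -3t^3 + 4t^2 + 5t + 1

Write q(t) = at^3 + bt^2 + ct + d. Substituting each data point gives a linear system:
  -27a + 9b - 3c + d = 103
  -a + b - c + d = 3
  d = 1
  8a + 4b + 2c + d = 3
Solving the system yields a = -3, b = 4, c = 5, d = 1.
So q(t) = -3t³ + 4t² + 5t + 1.
Check: q(2) = 3. ✓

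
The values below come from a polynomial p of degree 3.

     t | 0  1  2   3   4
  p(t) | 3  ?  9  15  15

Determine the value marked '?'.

3

The 4 known points determine the degree-3 polynomial uniquely.
Write p(t) = at^3 + bt^2 + ct + d. Substituting each data point gives a linear system:
  d = 3
  8a + 4b + 2c + d = 9
  27a + 9b + 3c + d = 15
  64a + 16b + 4c + d = 15
Solving the system yields a = -1, b = 6, c = -5, d = 3.
So p(t) = -t^3 + 6t^2 - 5t + 3.
Then p(1) = 3.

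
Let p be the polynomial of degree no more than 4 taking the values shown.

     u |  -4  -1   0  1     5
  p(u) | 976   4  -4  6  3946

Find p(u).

Write p(u) = au^4 + bu^3 + cu^2 + du + e. Substituting each data point gives a linear system:
  256a - 64b + 16c - 4d + e = 976
  a - b + c - d + e = 4
  e = -4
  a + b + c + d + e = 6
  625a + 125b + 25c + 5d + e = 3946
Solving the system yields a = 5, b = 6, c = 4, d = -5, e = -4.
So p(u) = 5u^4 + 6u^3 + 4u^2 - 5u - 4.
Check: p(0) = -4. ✓

p(u) = 5u^4 + 6u^3 + 4u^2 - 5u - 4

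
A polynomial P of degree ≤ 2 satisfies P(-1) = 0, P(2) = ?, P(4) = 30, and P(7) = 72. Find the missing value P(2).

The 3 known points determine the degree-2 polynomial uniquely.
Write P(u) = au^2 + bu + c. Substituting each data point gives a linear system:
  a - b + c = 0
  16a + 4b + c = 30
  49a + 7b + c = 72
Solving the system yields a = 1, b = 3, c = 2.
So P(u) = u^2 + 3u + 2.
Then P(2) = 12.

12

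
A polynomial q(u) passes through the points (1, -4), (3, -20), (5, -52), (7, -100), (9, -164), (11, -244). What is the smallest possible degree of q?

Forward differences of the values at u = 1, 3, 5, 7, 9, 11:
  q  : -4  -20  -52  -100  -164  -244
  Δ  : -16  -32  -48  -64  -80
  Δ^2: -16  -16  -16  -16
  Δ^3: 0  0  0
  Δ^4: 0  0
  Δ^5: 0
The second differences are constant (-16) and nonzero, while all higher differences vanish, so the minimal degree is 2.

2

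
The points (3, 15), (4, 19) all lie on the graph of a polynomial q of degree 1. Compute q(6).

Using the Lagrange interpolation formula with nodes 3, 4:
  L_0(t) = (t - 4) / -1
  L_1(t) = (t - 3) / 1
Then q(t) = 15·L_0(t) + 19·L_1(t).
Expanding and collecting terms gives q(t) = 4t + 3.
Evaluating at t = 6: q(6) = 27.

27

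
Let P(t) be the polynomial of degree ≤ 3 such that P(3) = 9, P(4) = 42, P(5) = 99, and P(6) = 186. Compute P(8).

Forward differences of the values at t = 3, 4, 5, 6:
  P  : 9  42  99  186
  Δ  : 33  57  87
  Δ^2: 24  30
  Δ^3: 6
The third differences are constant, confirming degree 3.
Interpolating (Newton forward form) and evaluating at t = 8 gives P(8) = 474.

474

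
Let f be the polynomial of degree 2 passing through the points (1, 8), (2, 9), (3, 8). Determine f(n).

Write f(n) = an^2 + bn + c. Substituting each data point gives a linear system:
  a + b + c = 8
  4a + 2b + c = 9
  9a + 3b + c = 8
Solving the system yields a = -1, b = 4, c = 5.
So f(n) = -n^2 + 4n + 5.
Check: f(2) = 9. ✓

f(n) = -n^2 + 4n + 5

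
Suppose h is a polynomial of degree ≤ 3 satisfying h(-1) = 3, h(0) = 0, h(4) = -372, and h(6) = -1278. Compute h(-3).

153

Using the Lagrange interpolation formula with nodes -1, 0, 4, 6:
  L_0(u) = u(u - 4)(u - 6) / -35
  L_1(u) = (u + 1)(u - 4)(u - 6) / 24
  L_2(u) = (u + 1)u(u - 6) / -40
  L_3(u) = (u + 1)u(u - 4) / 84
Then h(u) = 3·L_0(u) + 0·L_1(u) - 372·L_2(u) - 1278·L_3(u).
Expanding and collecting terms gives h(u) = -6u^3 + 3u.
Evaluating at u = -3: h(-3) = 153.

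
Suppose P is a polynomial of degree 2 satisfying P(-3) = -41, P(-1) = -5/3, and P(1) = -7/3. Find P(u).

Using the Lagrange interpolation formula with nodes -3, -1, 1:
  L_0(u) = (u + 1)(u - 1) / 8
  L_1(u) = (u + 3)(u - 1) / -4
  L_2(u) = (u + 3)(u + 1) / 8
Then P(u) = -41·L_0(u) - 5/3·L_1(u) - 7/3·L_2(u).
Expanding and collecting terms gives P(u) = -5u^2 - (1/3)u + 3.
Check: P(-1) = -5/3. ✓

P(u) = -5u^2 - (1/3)u + 3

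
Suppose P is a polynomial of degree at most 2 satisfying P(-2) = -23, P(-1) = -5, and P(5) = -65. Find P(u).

P(u) = -4u^2 + 6u + 5

Using the Lagrange interpolation formula with nodes -2, -1, 5:
  L_0(u) = (u + 1)(u - 5) / 7
  L_1(u) = (u + 2)(u - 5) / -6
  L_2(u) = (u + 2)(u + 1) / 42
Then P(u) = -23·L_0(u) - 5·L_1(u) - 65·L_2(u).
Expanding and collecting terms gives P(u) = -4u² + 6u + 5.
Check: P(5) = -65. ✓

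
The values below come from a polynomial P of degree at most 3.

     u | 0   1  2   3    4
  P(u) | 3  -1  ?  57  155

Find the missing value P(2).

11

The 4 known points determine the degree-3 polynomial uniquely.
Write P(u) = au^3 + bu^2 + cu + d. Substituting each data point gives a linear system:
  d = 3
  a + b + c + d = -1
  27a + 9b + 3c + d = 57
  64a + 16b + 4c + d = 155
Solving the system yields a = 3, b = -1, c = -6, d = 3.
So P(u) = 3u^3 - u^2 - 6u + 3.
Then P(2) = 11.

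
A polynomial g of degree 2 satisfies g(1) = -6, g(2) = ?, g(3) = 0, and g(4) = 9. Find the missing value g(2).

-5

The 3 known points determine the degree-2 polynomial uniquely.
Write g(n) = an^2 + bn + c. Substituting each data point gives a linear system:
  a + b + c = -6
  9a + 3b + c = 0
  16a + 4b + c = 9
Solving the system yields a = 2, b = -5, c = -3.
So g(n) = 2n² - 5n - 3.
Then g(2) = -5.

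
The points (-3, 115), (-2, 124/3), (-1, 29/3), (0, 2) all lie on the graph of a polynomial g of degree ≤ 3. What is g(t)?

Using the Lagrange interpolation formula with nodes -3, -2, -1, 0:
  L_0(t) = (t + 2)(t + 1)t / -6
  L_1(t) = (t + 3)(t + 1)t / 2
  L_2(t) = (t + 3)(t + 2)t / -2
  L_3(t) = (t + 3)(t + 2)(t + 1) / 6
Then g(t) = 115·L_0(t) + 124/3·L_1(t) + 29/3·L_2(t) + 2·L_3(t).
Expanding and collecting terms gives g(t) = -3t³ + 3t² - (5/3)t + 2.
Check: g(-3) = 115. ✓

g(t) = -3t^3 + 3t^2 - (5/3)t + 2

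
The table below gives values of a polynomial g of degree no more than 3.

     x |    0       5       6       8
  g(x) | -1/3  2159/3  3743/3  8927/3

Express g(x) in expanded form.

Write g(x) = ax^3 + bx^2 + cx + d. Substituting each data point gives a linear system:
  d = -1/3
  125a + 25b + 5c + d = 2159/3
  216a + 36b + 6c + d = 3743/3
  512a + 64b + 8c + d = 8927/3
Solving the system yields a = 6, b = -2, c = 4, d = -1/3.
So g(x) = 6x³ - 2x² + 4x - 1/3.
Check: g(8) = 8927/3. ✓

g(x) = 6x^3 - 2x^2 + 4x - 1/3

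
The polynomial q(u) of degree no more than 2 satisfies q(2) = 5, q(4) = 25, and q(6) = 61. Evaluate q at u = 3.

13

Forward differences of the values at u = 2, 4, 6:
  q  : 5  25  61
  Δ  : 20  36
  Δ^2: 16
The second differences are constant, confirming degree 2.
Interpolating (Newton forward form) and evaluating at u = 3 gives q(3) = 13.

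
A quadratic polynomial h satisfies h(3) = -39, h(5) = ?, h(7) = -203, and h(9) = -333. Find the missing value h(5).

-105

The 3 known points determine the degree-2 polynomial uniquely.
Write h(t) = at^2 + bt + c. Substituting each data point gives a linear system:
  9a + 3b + c = -39
  49a + 7b + c = -203
  81a + 9b + c = -333
Solving the system yields a = -4, b = -1, c = 0.
So h(t) = -4t² - t.
Then h(5) = -105.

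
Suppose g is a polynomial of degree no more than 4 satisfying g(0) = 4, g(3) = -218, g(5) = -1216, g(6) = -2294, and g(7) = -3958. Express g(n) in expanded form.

Write g(n) = an^4 + bn^3 + cn^2 + dn + e. Substituting each data point gives a linear system:
  e = 4
  81a + 27b + 9c + 3d + e = -218
  625a + 125b + 25c + 5d + e = -1216
  1296a + 216b + 36c + 6d + e = -2294
  2401a + 343b + 49c + 7d + e = -3958
Solving the system yields a = -1, b = -4, c = -4, d = 1, e = 4.
So g(n) = -n^4 - 4n^3 - 4n^2 + n + 4.
Check: g(0) = 4. ✓

g(n) = -n^4 - 4n^3 - 4n^2 + n + 4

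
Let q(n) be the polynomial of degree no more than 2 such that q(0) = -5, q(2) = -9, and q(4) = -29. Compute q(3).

-17

Write q(n) = an^2 + bn + c. Substituting each data point gives a linear system:
  c = -5
  4a + 2b + c = -9
  16a + 4b + c = -29
Solving the system yields a = -2, b = 2, c = -5.
So q(n) = -2n² + 2n - 5.
Then q(3) = -17.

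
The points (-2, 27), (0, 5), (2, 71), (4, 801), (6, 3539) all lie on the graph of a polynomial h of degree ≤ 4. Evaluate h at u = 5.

1805

Using the Lagrange interpolation formula with nodes -2, 0, 2, 4, 6:
  L_0(u) = u(u - 2)(u - 4)(u - 6) / 384
  L_1(u) = (u + 2)(u - 2)(u - 4)(u - 6) / -96
  L_2(u) = (u + 2)u(u - 4)(u - 6) / 64
  L_3(u) = (u + 2)u(u - 2)(u - 6) / -96
  L_4(u) = (u + 2)u(u - 2)(u - 4) / 384
Then h(u) = 27·L_0(u) + 5·L_1(u) + 71·L_2(u) + 801·L_3(u) + 3539·L_4(u).
Expanding and collecting terms gives h(u) = 2u^4 + 4u^3 + 3u^2 - 5u + 5.
Evaluating at u = 5: h(5) = 1805.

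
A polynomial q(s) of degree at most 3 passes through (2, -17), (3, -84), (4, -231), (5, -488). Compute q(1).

0

Write q(s) = as^3 + bs^2 + cs + d. Substituting each data point gives a linear system:
  8a + 4b + 2c + d = -17
  27a + 9b + 3c + d = -84
  64a + 16b + 4c + d = -231
  125a + 25b + 5c + d = -488
Solving the system yields a = -5, b = 5, c = 3, d = -3.
So q(s) = -5s^3 + 5s^2 + 3s - 3.
Then q(1) = 0.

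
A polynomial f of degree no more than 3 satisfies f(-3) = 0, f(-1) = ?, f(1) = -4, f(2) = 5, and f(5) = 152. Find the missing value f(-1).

2

The 4 known points determine the degree-3 polynomial uniquely.
Write f(n) = an^3 + bn^2 + cn + d. Substituting each data point gives a linear system:
  -27a + 9b - 3c + d = 0
  a + b + c + d = -4
  8a + 4b + 2c + d = 5
  125a + 25b + 5c + d = 152
Solving the system yields a = 1, b = 2, c = -4, d = -3.
So f(n) = n^3 + 2n^2 - 4n - 3.
Then f(-1) = 2.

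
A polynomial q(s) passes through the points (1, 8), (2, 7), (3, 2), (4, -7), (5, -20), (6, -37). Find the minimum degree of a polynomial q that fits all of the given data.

2

Forward differences of the values at s = 1, 2, 3, 4, 5, 6:
  q  : 8  7  2  -7  -20  -37
  Δ  : -1  -5  -9  -13  -17
  Δ^2: -4  -4  -4  -4
  Δ^3: 0  0  0
  Δ^4: 0  0
  Δ^5: 0
The second differences are constant (-4) and nonzero, while all higher differences vanish, so the minimal degree is 2.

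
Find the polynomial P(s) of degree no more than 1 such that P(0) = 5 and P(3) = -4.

Write P(s) = as + b. Substituting each data point gives a linear system:
  b = 5
  3a + b = -4
Solving the system yields a = -3, b = 5.
So P(s) = -3s + 5.
Check: P(0) = 5. ✓

P(s) = -3s + 5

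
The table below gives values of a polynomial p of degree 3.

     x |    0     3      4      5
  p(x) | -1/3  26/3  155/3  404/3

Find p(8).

Write p(x) = ax^3 + bx^2 + cx + d. Substituting each data point gives a linear system:
  d = -1/3
  27a + 9b + 3c + d = 26/3
  64a + 16b + 4c + d = 155/3
  125a + 25b + 5c + d = 404/3
Solving the system yields a = 2, b = -4, c = -3, d = -1/3.
So p(x) = 2x^3 - 4x^2 - 3x - 1/3.
Then p(8) = 2231/3.

2231/3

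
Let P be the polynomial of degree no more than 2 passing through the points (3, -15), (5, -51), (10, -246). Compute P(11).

-303

Write P(u) = au^2 + bu + c. Substituting each data point gives a linear system:
  9a + 3b + c = -15
  25a + 5b + c = -51
  100a + 10b + c = -246
Solving the system yields a = -3, b = 6, c = -6.
So P(u) = -3u² + 6u - 6.
Then P(11) = -303.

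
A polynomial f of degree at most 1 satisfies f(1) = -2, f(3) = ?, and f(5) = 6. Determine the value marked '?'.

2

On equispaced nodes a degree-1 polynomial has vanishing second forward difference, so
  f(1) - 2·f(3) + f(5) = 0.
Substituting the known values and solving for f(3):
  -2·f(3) = -4
  f(3) = 2.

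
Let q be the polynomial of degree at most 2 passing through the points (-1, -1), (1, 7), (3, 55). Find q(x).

Write q(x) = ax^2 + bx + c. Substituting each data point gives a linear system:
  a - b + c = -1
  a + b + c = 7
  9a + 3b + c = 55
Solving the system yields a = 5, b = 4, c = -2.
So q(x) = 5x^2 + 4x - 2.
Check: q(-1) = -1. ✓

q(x) = 5x^2 + 4x - 2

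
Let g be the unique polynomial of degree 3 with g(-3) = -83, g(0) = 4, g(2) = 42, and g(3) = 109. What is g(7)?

Using the Lagrange interpolation formula with nodes -3, 0, 2, 3:
  L_0(u) = u(u - 2)(u - 3) / -90
  L_1(u) = (u + 3)(u - 2)(u - 3) / 18
  L_2(u) = (u + 3)u(u - 3) / -10
  L_3(u) = (u + 3)u(u - 2) / 18
Then g(u) = -83·L_0(u) + 4·L_1(u) + 42·L_2(u) + 109·L_3(u).
Expanding and collecting terms gives g(u) = 3u^3 + u^2 + 5u + 4.
Evaluating at u = 7: g(7) = 1117.

1117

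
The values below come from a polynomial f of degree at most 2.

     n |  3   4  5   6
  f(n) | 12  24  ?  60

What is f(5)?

40

On equispaced nodes a degree-2 polynomial has vanishing third forward difference, so
  - f(3) + 3·f(4) - 3·f(5) + f(6) = 0.
Substituting the known values and solving for f(5):
  -3·f(5) = -120
  f(5) = 40.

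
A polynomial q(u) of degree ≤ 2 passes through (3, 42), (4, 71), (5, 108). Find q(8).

267

Using the Lagrange interpolation formula with nodes 3, 4, 5:
  L_0(u) = (u - 4)(u - 5) / 2
  L_1(u) = (u - 3)(u - 5) / -1
  L_2(u) = (u - 3)(u - 4) / 2
Then q(u) = 42·L_0(u) + 71·L_1(u) + 108·L_2(u).
Expanding and collecting terms gives q(u) = 4u^2 + u + 3.
Evaluating at u = 8: q(8) = 267.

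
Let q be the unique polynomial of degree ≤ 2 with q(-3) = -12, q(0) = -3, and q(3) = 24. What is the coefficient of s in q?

Write q(s) = as^2 + bs + c. Substituting each data point gives a linear system:
  9a - 3b + c = -12
  c = -3
  9a + 3b + c = 24
Solving the system yields a = 1, b = 6, c = -3.
So q(s) = s^2 + 6s - 3.
The coefficient of s is 6.

6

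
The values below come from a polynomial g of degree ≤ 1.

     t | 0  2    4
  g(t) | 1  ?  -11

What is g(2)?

The 2 known points determine the degree-1 polynomial uniquely.
Write g(t) = at + b. Substituting each data point gives a linear system:
  b = 1
  4a + b = -11
Solving the system yields a = -3, b = 1.
So g(t) = -3t + 1.
Then g(2) = -5.

-5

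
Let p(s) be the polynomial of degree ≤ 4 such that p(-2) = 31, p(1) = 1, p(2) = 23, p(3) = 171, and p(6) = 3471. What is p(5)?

Write p(s) = as^4 + bs^3 + cs^2 + ds + e. Substituting each data point gives a linear system:
  16a - 8b + 4c - 2d + e = 31
  a + b + c + d + e = 1
  16a + 8b + 4c + 2d + e = 23
  81a + 27b + 9c + 3d + e = 171
  1296a + 216b + 36c + 6d + e = 3471
Solving the system yields a = 3, b = -1, c = -6, d = 2, e = 3.
So p(s) = 3s⁴ - s³ - 6s² + 2s + 3.
Then p(5) = 1613.

1613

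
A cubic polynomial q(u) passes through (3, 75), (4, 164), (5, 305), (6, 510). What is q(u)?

q(u) = 2u^3 + 2u^2 + u

Write q(u) = au^3 + bu^2 + cu + d. Substituting each data point gives a linear system:
  27a + 9b + 3c + d = 75
  64a + 16b + 4c + d = 164
  125a + 25b + 5c + d = 305
  216a + 36b + 6c + d = 510
Solving the system yields a = 2, b = 2, c = 1, d = 0.
So q(u) = 2u^3 + 2u^2 + u.
Check: q(6) = 510. ✓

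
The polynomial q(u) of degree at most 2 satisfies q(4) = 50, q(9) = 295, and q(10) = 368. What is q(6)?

Using the Lagrange interpolation formula with nodes 4, 9, 10:
  L_0(u) = (u - 9)(u - 10) / 30
  L_1(u) = (u - 4)(u - 10) / -5
  L_2(u) = (u - 4)(u - 9) / 6
Then q(u) = 50·L_0(u) + 295·L_1(u) + 368·L_2(u).
Expanding and collecting terms gives q(u) = 4u^2 - 3u - 2.
Evaluating at u = 6: q(6) = 124.

124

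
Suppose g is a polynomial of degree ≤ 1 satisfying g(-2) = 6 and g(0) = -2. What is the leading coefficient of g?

Write g(t) = at + b. Substituting each data point gives a linear system:
  -2a + b = 6
  b = -2
Solving the system yields a = -4, b = -2.
So g(t) = -4t - 2.
The leading coefficient is -4.

-4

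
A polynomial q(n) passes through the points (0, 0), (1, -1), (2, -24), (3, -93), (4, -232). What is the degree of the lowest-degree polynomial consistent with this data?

3

Forward differences of the values at n = 0, 1, 2, 3, 4:
  q  : 0  -1  -24  -93  -232
  Δ  : -1  -23  -69  -139
  Δ^2: -22  -46  -70
  Δ^3: -24  -24
  Δ^4: 0
The third differences are constant (-24) and nonzero, while all higher differences vanish, so the minimal degree is 3.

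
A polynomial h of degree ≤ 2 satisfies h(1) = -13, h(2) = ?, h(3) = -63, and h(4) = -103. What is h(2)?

-33

On equispaced nodes a degree-2 polynomial has vanishing third forward difference, so
  - h(1) + 3·h(2) - 3·h(3) + h(4) = 0.
Substituting the known values and solving for h(2):
  3·h(2) = -99
  h(2) = -33.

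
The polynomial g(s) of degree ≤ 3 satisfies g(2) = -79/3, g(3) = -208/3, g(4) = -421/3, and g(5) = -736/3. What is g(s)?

g(s) = -s^3 - 5s^2 + s - 1/3

Using the Lagrange interpolation formula with nodes 2, 3, 4, 5:
  L_0(s) = (s - 3)(s - 4)(s - 5) / -6
  L_1(s) = (s - 2)(s - 4)(s - 5) / 2
  L_2(s) = (s - 2)(s - 3)(s - 5) / -2
  L_3(s) = (s - 2)(s - 3)(s - 4) / 6
Then g(s) = -79/3·L_0(s) - 208/3·L_1(s) - 421/3·L_2(s) - 736/3·L_3(s).
Expanding and collecting terms gives g(s) = -s³ - 5s² + s - 1/3.
Check: g(3) = -208/3. ✓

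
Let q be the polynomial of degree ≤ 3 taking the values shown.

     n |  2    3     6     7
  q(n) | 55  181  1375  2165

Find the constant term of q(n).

Write q(n) = an^3 + bn^2 + cn + d. Substituting each data point gives a linear system:
  8a + 4b + 2c + d = 55
  27a + 9b + 3c + d = 181
  216a + 36b + 6c + d = 1375
  343a + 49b + 7c + d = 2165
Solving the system yields a = 6, b = 2, c = 2, d = -5.
So q(n) = 6n³ + 2n² + 2n - 5.
The constant term is -5.

-5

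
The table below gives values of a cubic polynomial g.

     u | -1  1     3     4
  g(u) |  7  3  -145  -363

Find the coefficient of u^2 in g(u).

0

Write g(u) = au^3 + bu^2 + cu + d. Substituting each data point gives a linear system:
  -a + b - c + d = 7
  a + b + c + d = 3
  27a + 9b + 3c + d = -145
  64a + 16b + 4c + d = -363
Solving the system yields a = -6, b = 0, c = 4, d = 5.
So g(u) = -6u^3 + 4u + 5.
The coefficient of u^2 is 0.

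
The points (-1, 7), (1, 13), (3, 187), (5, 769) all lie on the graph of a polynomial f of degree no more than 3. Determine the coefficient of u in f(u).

-2

Write f(u) = au^3 + bu^2 + cu + d. Substituting each data point gives a linear system:
  -a + b - c + d = 7
  a + b + c + d = 13
  27a + 9b + 3c + d = 187
  125a + 25b + 5c + d = 769
Solving the system yields a = 5, b = 6, c = -2, d = 4.
So f(u) = 5u^3 + 6u^2 - 2u + 4.
The coefficient of u is -2.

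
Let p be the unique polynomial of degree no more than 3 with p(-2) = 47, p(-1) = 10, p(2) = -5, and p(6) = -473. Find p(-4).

277

Write p(u) = au^3 + bu^2 + cu + d. Substituting each data point gives a linear system:
  -8a + 4b - 2c + d = 47
  -a + b - c + d = 10
  8a + 4b + 2c + d = -5
  216a + 36b + 6c + d = -473
Solving the system yields a = -3, b = 5, c = -1, d = 1.
So p(u) = -3u^3 + 5u^2 - u + 1.
Then p(-4) = 277.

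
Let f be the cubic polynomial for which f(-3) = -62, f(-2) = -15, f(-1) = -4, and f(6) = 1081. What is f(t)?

Write f(t) = at^3 + bt^2 + ct + d. Substituting each data point gives a linear system:
  -27a + 9b - 3c + d = -62
  -8a + 4b - 2c + d = -15
  -a + b - c + d = -4
  216a + 36b + 6c + d = 1081
Solving the system yields a = 4, b = 6, c = 1, d = -5.
So f(t) = 4t^3 + 6t^2 + t - 5.
Check: f(6) = 1081. ✓

f(t) = 4t^3 + 6t^2 + t - 5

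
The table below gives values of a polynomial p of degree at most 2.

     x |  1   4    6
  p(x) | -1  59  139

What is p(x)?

p(x) = 4x^2 - 5

Using the Lagrange interpolation formula with nodes 1, 4, 6:
  L_0(x) = (x - 4)(x - 6) / 15
  L_1(x) = (x - 1)(x - 6) / -6
  L_2(x) = (x - 1)(x - 4) / 10
Then p(x) = -1·L_0(x) + 59·L_1(x) + 139·L_2(x).
Expanding and collecting terms gives p(x) = 4x^2 - 5.
Check: p(4) = 59. ✓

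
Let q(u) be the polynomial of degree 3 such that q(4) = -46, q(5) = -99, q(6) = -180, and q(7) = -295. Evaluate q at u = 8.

-450

Write q(u) = au^3 + bu^2 + cu + d. Substituting each data point gives a linear system:
  64a + 16b + 4c + d = -46
  125a + 25b + 5c + d = -99
  216a + 36b + 6c + d = -180
  343a + 49b + 7c + d = -295
Solving the system yields a = -1, b = 1, c = -1, d = 6.
So q(u) = -u³ + u² - u + 6.
Then q(8) = -450.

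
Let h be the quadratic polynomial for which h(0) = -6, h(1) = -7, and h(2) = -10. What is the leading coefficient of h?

Write h(n) = an^2 + bn + c. Substituting each data point gives a linear system:
  c = -6
  a + b + c = -7
  4a + 2b + c = -10
Solving the system yields a = -1, b = 0, c = -6.
So h(n) = -n^2 - 6.
The leading coefficient is -1.

-1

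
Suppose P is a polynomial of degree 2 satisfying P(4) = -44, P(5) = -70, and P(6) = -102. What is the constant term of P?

0

Write P(x) = ax^2 + bx + c. Substituting each data point gives a linear system:
  16a + 4b + c = -44
  25a + 5b + c = -70
  36a + 6b + c = -102
Solving the system yields a = -3, b = 1, c = 0.
So P(x) = -3x^2 + x.
The constant term is 0.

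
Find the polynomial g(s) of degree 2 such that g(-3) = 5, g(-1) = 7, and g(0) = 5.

g(s) = -s^2 - 3s + 5

Write g(s) = as^2 + bs + c. Substituting each data point gives a linear system:
  9a - 3b + c = 5
  a - b + c = 7
  c = 5
Solving the system yields a = -1, b = -3, c = 5.
So g(s) = -s^2 - 3s + 5.
Check: g(-1) = 7. ✓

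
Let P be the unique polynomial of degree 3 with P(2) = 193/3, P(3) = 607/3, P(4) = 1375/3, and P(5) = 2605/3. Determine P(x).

P(x) = 6x^3 + 5x^2 - x - 5/3

Write P(x) = ax^3 + bx^2 + cx + d. Substituting each data point gives a linear system:
  8a + 4b + 2c + d = 193/3
  27a + 9b + 3c + d = 607/3
  64a + 16b + 4c + d = 1375/3
  125a + 25b + 5c + d = 2605/3
Solving the system yields a = 6, b = 5, c = -1, d = -5/3.
So P(x) = 6x^3 + 5x^2 - x - 5/3.
Check: P(3) = 607/3. ✓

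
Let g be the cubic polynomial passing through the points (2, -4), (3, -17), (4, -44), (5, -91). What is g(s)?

g(s) = -s^3 + 2s^2 - 4s + 4

Using the Lagrange interpolation formula with nodes 2, 3, 4, 5:
  L_0(s) = (s - 3)(s - 4)(s - 5) / -6
  L_1(s) = (s - 2)(s - 4)(s - 5) / 2
  L_2(s) = (s - 2)(s - 3)(s - 5) / -2
  L_3(s) = (s - 2)(s - 3)(s - 4) / 6
Then g(s) = -4·L_0(s) - 17·L_1(s) - 44·L_2(s) - 91·L_3(s).
Expanding and collecting terms gives g(s) = -s^3 + 2s^2 - 4s + 4.
Check: g(3) = -17. ✓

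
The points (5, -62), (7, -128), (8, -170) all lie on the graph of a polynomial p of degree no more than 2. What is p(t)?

p(t) = -3t^2 + 3t - 2

Write p(t) = at^2 + bt + c. Substituting each data point gives a linear system:
  25a + 5b + c = -62
  49a + 7b + c = -128
  64a + 8b + c = -170
Solving the system yields a = -3, b = 3, c = -2.
So p(t) = -3t^2 + 3t - 2.
Check: p(8) = -170. ✓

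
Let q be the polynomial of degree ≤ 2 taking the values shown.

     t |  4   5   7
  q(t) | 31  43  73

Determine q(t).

Using the Lagrange interpolation formula with nodes 4, 5, 7:
  L_0(t) = (t - 5)(t - 7) / 3
  L_1(t) = (t - 4)(t - 7) / -2
  L_2(t) = (t - 4)(t - 5) / 6
Then q(t) = 31·L_0(t) + 43·L_1(t) + 73·L_2(t).
Expanding and collecting terms gives q(t) = t^2 + 3t + 3.
Check: q(7) = 73. ✓

q(t) = t^2 + 3t + 3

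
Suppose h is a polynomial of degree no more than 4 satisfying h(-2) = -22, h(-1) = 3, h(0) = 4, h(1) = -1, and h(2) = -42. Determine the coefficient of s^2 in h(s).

Write h(s) = as^4 + bs^3 + cs^2 + ds + e. Substituting each data point gives a linear system:
  16a - 8b + 4c - 2d + e = -22
  a - b + c - d + e = 3
  e = 4
  a + b + c + d + e = -1
  16a + 8b + 4c + 2d + e = -42
Solving the system yields a = -2, b = -1, c = -1, d = -1, e = 4.
So h(s) = -2s^4 - s^3 - s^2 - s + 4.
The coefficient of s^2 is -1.

-1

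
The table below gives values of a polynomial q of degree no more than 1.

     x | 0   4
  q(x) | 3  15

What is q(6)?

Using the Lagrange interpolation formula with nodes 0, 4:
  L_0(x) = (x - 4) / -4
  L_1(x) = x / 4
Then q(x) = 3·L_0(x) + 15·L_1(x).
Expanding and collecting terms gives q(x) = 3x + 3.
Evaluating at x = 6: q(6) = 21.

21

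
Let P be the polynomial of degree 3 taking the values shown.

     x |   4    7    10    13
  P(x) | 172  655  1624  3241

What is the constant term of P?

4

Write P(x) = ax^3 + bx^2 + cx + d. Substituting each data point gives a linear system:
  64a + 16b + 4c + d = 172
  343a + 49b + 7c + d = 655
  1000a + 100b + 10c + d = 1624
  2197a + 169b + 13c + d = 3241
Solving the system yields a = 1, b = 6, c = 2, d = 4.
So P(x) = x³ + 6x² + 2x + 4.
The constant term is 4.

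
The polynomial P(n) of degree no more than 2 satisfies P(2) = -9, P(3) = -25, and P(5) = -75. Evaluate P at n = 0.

5

Write P(n) = an^2 + bn + c. Substituting each data point gives a linear system:
  4a + 2b + c = -9
  9a + 3b + c = -25
  25a + 5b + c = -75
Solving the system yields a = -3, b = -1, c = 5.
So P(n) = -3n² - n + 5.
Then P(0) = 5.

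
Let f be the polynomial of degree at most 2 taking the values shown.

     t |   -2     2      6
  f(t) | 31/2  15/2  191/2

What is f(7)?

Write f(t) = at^2 + bt + c. Substituting each data point gives a linear system:
  4a - 2b + c = 31/2
  4a + 2b + c = 15/2
  36a + 6b + c = 191/2
Solving the system yields a = 3, b = -2, c = -1/2.
So f(t) = 3t² - 2t - 1/2.
Then f(7) = 265/2.

265/2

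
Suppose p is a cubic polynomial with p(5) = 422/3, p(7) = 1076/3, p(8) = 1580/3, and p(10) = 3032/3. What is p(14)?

8216/3

Write p(s) = as^3 + bs^2 + cs + d. Substituting each data point gives a linear system:
  125a + 25b + 5c + d = 422/3
  343a + 49b + 7c + d = 1076/3
  512a + 64b + 8c + d = 1580/3
  1000a + 100b + 10c + d = 3032/3
Solving the system yields a = 1, b = -1/3, c = 4, d = 4.
So p(s) = s^3 - (1/3)s^2 + 4s + 4.
Then p(14) = 8216/3.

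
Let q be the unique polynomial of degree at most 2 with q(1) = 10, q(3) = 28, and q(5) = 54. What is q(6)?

Write q(n) = an^2 + bn + c. Substituting each data point gives a linear system:
  a + b + c = 10
  9a + 3b + c = 28
  25a + 5b + c = 54
Solving the system yields a = 1, b = 5, c = 4.
So q(n) = n² + 5n + 4.
Then q(6) = 70.

70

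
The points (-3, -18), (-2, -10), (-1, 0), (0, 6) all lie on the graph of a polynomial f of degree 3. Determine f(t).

Write f(t) = at^3 + bt^2 + ct + d. Substituting each data point gives a linear system:
  -27a + 9b - 3c + d = -18
  -8a + 4b - 2c + d = -10
  -a + b - c + d = 0
  d = 6
Solving the system yields a = -1, b = -5, c = 2, d = 6.
So f(t) = -t³ - 5t² + 2t + 6.
Check: f(-1) = 0. ✓

f(t) = -t^3 - 5t^2 + 2t + 6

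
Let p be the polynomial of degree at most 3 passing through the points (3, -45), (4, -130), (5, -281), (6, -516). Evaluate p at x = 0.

Write p(x) = ax^3 + bx^2 + cx + d. Substituting each data point gives a linear system:
  27a + 9b + 3c + d = -45
  64a + 16b + 4c + d = -130
  125a + 25b + 5c + d = -281
  216a + 36b + 6c + d = -516
Solving the system yields a = -3, b = 3, c = 5, d = -6.
So p(x) = -3x^3 + 3x^2 + 5x - 6.
Then p(0) = -6.

-6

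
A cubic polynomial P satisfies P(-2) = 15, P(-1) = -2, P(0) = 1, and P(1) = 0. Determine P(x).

Write P(x) = ax^3 + bx^2 + cx + d. Substituting each data point gives a linear system:
  -8a + 4b - 2c + d = 15
  -a + b - c + d = -2
  d = 1
  a + b + c + d = 0
Solving the system yields a = -4, b = -2, c = 5, d = 1.
So P(x) = -4x^3 - 2x^2 + 5x + 1.
Check: P(-2) = 15. ✓

P(x) = -4x^3 - 2x^2 + 5x + 1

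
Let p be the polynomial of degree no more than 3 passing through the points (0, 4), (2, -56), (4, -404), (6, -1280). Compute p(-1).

Using the Lagrange interpolation formula with nodes 0, 2, 4, 6:
  L_0(s) = (s - 2)(s - 4)(s - 6) / -48
  L_1(s) = s(s - 4)(s - 6) / 16
  L_2(s) = s(s - 2)(s - 6) / -16
  L_3(s) = s(s - 2)(s - 4) / 48
Then p(s) = 4·L_0(s) - 56·L_1(s) - 404·L_2(s) - 1280·L_3(s).
Expanding and collecting terms gives p(s) = -5s^3 - 6s^2 + 2s + 4.
Evaluating at s = -1: p(-1) = 1.

1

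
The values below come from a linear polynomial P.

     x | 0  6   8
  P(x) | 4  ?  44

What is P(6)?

The 2 known points determine the degree-1 polynomial uniquely.
Write P(x) = ax + b. Substituting each data point gives a linear system:
  b = 4
  8a + b = 44
Solving the system yields a = 5, b = 4.
So P(x) = 5x + 4.
Then P(6) = 34.

34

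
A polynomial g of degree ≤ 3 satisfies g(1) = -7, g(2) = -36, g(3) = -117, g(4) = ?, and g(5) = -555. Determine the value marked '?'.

On equispaced nodes a degree-3 polynomial has vanishing fourth forward difference, so
  g(1) - 4·g(2) + 6·g(3) - 4·g(4) + g(5) = 0.
Substituting the known values and solving for g(4):
  -4·g(4) = 1120
  g(4) = -280.

-280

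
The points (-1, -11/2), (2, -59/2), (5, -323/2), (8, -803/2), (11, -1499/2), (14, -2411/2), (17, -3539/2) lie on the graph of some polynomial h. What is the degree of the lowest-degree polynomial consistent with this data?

2

Forward differences of the values at t = -1, 2, 5, 8, 11, 14, 17:
  h  : -11/2  -59/2  -323/2  -803/2  -1499/2  -2411/2  -3539/2
  Δ  : -24  -132  -240  -348  -456  -564
  Δ^2: -108  -108  -108  -108  -108
  Δ^3: 0  0  0  0
  Δ^4: 0  0  0
  Δ^5: 0  0
  Δ^6: 0
The second differences are constant (-108) and nonzero, while all higher differences vanish, so the minimal degree is 2.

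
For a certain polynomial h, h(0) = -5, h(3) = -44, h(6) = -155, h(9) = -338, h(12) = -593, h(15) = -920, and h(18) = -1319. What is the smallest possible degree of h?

Forward differences of the values at u = 0, 3, 6, 9, 12, 15, 18:
  h  : -5  -44  -155  -338  -593  -920  -1319
  Δ  : -39  -111  -183  -255  -327  -399
  Δ^2: -72  -72  -72  -72  -72
  Δ^3: 0  0  0  0
  Δ^4: 0  0  0
  Δ^5: 0  0
  Δ^6: 0
The second differences are constant (-72) and nonzero, while all higher differences vanish, so the minimal degree is 2.

2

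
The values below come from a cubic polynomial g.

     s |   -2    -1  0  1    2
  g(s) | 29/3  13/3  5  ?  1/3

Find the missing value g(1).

On equispaced nodes a degree-3 polynomial has vanishing fourth forward difference, so
  g(-2) - 4·g(-1) + 6·g(0) - 4·g(1) + g(2) = 0.
Substituting the known values and solving for g(1):
  -4·g(1) = -68/3
  g(1) = 17/3.

17/3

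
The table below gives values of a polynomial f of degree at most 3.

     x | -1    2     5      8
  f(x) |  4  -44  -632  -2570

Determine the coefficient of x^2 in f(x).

Write f(x) = ax^3 + bx^2 + cx + d. Substituting each data point gives a linear system:
  -a + b - c + d = 4
  8a + 4b + 2c + d = -44
  125a + 25b + 5c + d = -632
  512a + 64b + 8c + d = -2570
Solving the system yields a = -5, b = 0, c = -1, d = -2.
So f(x) = -5x³ - x - 2.
The coefficient of x^2 is 0.

0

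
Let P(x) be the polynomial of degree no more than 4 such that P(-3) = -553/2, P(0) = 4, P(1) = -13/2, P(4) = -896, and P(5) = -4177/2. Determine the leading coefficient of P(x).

-3

Write P(x) = ax^4 + bx^3 + cx^2 + dx + e. Substituting each data point gives a linear system:
  81a - 27b + 9c - 3d + e = -553/2
  e = 4
  a + b + c + d + e = -13/2
  256a + 64b + 16c + 4d + e = -896
  625a + 125b + 25c + 5d + e = -4177/2
Solving the system yields a = -3, b = -1/2, c = -6, d = -1, e = 4.
So P(x) = -3x^4 - (1/2)x^3 - 6x^2 - x + 4.
The leading coefficient is -3.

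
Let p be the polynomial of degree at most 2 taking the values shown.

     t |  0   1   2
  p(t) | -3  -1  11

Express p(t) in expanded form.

Write p(t) = at^2 + bt + c. Substituting each data point gives a linear system:
  c = -3
  a + b + c = -1
  4a + 2b + c = 11
Solving the system yields a = 5, b = -3, c = -3.
So p(t) = 5t² - 3t - 3.
Check: p(2) = 11. ✓

p(t) = 5t^2 - 3t - 3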